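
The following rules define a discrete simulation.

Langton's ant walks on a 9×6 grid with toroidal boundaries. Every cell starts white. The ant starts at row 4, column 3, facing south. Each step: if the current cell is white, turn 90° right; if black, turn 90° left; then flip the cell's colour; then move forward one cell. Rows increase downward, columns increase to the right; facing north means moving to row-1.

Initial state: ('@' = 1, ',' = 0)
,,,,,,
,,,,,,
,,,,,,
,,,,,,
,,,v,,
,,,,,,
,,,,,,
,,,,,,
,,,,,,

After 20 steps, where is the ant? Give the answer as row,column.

2,5

k=0  ,,,,,,
,,,,,,
,,,,,,
,,,,,,
,,,v,,
,,,,,,
,,,,,,
,,,,,,
,,,,,,
k=1  ,,,,,,
,,,,,,
,,,,,,
,,,,,,
,,<@,,
,,,,,,
,,,,,,
,,,,,,
,,,,,,
k=2  ,,,,,,
,,,,,,
,,,,,,
,,^,,,
,,@@,,
,,,,,,
,,,,,,
,,,,,,
,,,,,,
k=3  ,,,,,,
,,,,,,
,,,,,,
,,@>,,
,,@@,,
,,,,,,
,,,,,,
,,,,,,
,,,,,,
k=4  ,,,,,,
,,,,,,
,,,,,,
,,@@,,
,,@v,,
,,,,,,
,,,,,,
,,,,,,
,,,,,,
k=5  ,,,,,,
,,,,,,
,,,,,,
,,@@,,
,,@,>,
,,,,,,
,,,,,,
,,,,,,
,,,,,,
k=6  ,,,,,,
,,,,,,
,,,,,,
,,@@,,
,,@,@,
,,,,v,
,,,,,,
,,,,,,
,,,,,,
k=7  ,,,,,,
,,,,,,
,,,,,,
,,@@,,
,,@,@,
,,,<@,
,,,,,,
,,,,,,
,,,,,,
k=8  ,,,,,,
,,,,,,
,,,,,,
,,@@,,
,,@^@,
,,,@@,
,,,,,,
,,,,,,
,,,,,,
k=9  ,,,,,,
,,,,,,
,,,,,,
,,@@,,
,,@@>,
,,,@@,
,,,,,,
,,,,,,
,,,,,,
k=10  ,,,,,,
,,,,,,
,,,,,,
,,@@^,
,,@@,,
,,,@@,
,,,,,,
,,,,,,
,,,,,,
k=11  ,,,,,,
,,,,,,
,,,,,,
,,@@@>
,,@@,,
,,,@@,
,,,,,,
,,,,,,
,,,,,,
k=12  ,,,,,,
,,,,,,
,,,,,,
,,@@@@
,,@@,v
,,,@@,
,,,,,,
,,,,,,
,,,,,,
k=13  ,,,,,,
,,,,,,
,,,,,,
,,@@@@
,,@@<@
,,,@@,
,,,,,,
,,,,,,
,,,,,,
k=14  ,,,,,,
,,,,,,
,,,,,,
,,@@^@
,,@@@@
,,,@@,
,,,,,,
,,,,,,
,,,,,,
k=15  ,,,,,,
,,,,,,
,,,,,,
,,@<,@
,,@@@@
,,,@@,
,,,,,,
,,,,,,
,,,,,,
k=16  ,,,,,,
,,,,,,
,,,,,,
,,@,,@
,,@v@@
,,,@@,
,,,,,,
,,,,,,
,,,,,,
k=17  ,,,,,,
,,,,,,
,,,,,,
,,@,,@
,,@,>@
,,,@@,
,,,,,,
,,,,,,
,,,,,,
k=18  ,,,,,,
,,,,,,
,,,,,,
,,@,^@
,,@,,@
,,,@@,
,,,,,,
,,,,,,
,,,,,,
k=19  ,,,,,,
,,,,,,
,,,,,,
,,@,@>
,,@,,@
,,,@@,
,,,,,,
,,,,,,
,,,,,,
k=20  ,,,,,,
,,,,,,
,,,,,^
,,@,@,
,,@,,@
,,,@@,
,,,,,,
,,,,,,
,,,,,,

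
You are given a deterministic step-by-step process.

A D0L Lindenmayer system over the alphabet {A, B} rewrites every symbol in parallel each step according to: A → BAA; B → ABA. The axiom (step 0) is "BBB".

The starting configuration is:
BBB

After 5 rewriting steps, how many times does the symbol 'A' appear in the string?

486

0) BBB
1) ABAABAABA
2) BAAABABAABAAABABAABAAABABAA
3) ABABAABAABAAABABAAABABAABAAABABAABAABAAABABAAABABAABAAABABAABAABAAABABAAABABAABAA
4) BAAABABAAABABAABAAABABAABAAABABAABAABAAABABAAABABAABAABAAA…ABAAABABAABAABAAABABAAABABAABAABAAABABAAABABAABAAABABAABAA  (len 243)
5) ABABAABAABAAABABAAABABAABAABAAABABAAABABAABAAABABAABAABAAA…ABAABAAABABAAABABAABAAABABAABAABAAABABAAABABAABAAABABAABAA  (len 729)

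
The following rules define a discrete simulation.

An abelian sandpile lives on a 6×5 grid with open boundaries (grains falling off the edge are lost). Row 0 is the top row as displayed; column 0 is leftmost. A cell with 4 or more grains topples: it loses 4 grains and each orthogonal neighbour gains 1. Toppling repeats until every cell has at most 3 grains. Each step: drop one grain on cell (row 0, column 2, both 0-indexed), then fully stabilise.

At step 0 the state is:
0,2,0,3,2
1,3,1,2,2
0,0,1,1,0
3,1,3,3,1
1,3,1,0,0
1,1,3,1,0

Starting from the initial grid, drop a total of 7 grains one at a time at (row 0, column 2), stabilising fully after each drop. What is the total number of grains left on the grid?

43

k=0  0,2,0,3,2
1,3,1,2,2
0,0,1,1,0
3,1,3,3,1
1,3,1,0,0
1,1,3,1,0
k=1  0,2,1,3,2
1,3,1,2,2
0,0,1,1,0
3,1,3,3,1
1,3,1,0,0
1,1,3,1,0
k=2  0,2,2,3,2
1,3,1,2,2
0,0,1,1,0
3,1,3,3,1
1,3,1,0,0
1,1,3,1,0
k=3  0,2,3,3,2
1,3,1,2,2
0,0,1,1,0
3,1,3,3,1
1,3,1,0,0
1,1,3,1,0
k=4  0,3,1,0,3
1,3,2,3,2
0,0,1,1,0
3,1,3,3,1
1,3,1,0,0
1,1,3,1,0
k=5  0,3,2,0,3
1,3,2,3,2
0,0,1,1,0
3,1,3,3,1
1,3,1,0,0
1,1,3,1,0
k=6  0,3,3,0,3
1,3,2,3,2
0,0,1,1,0
3,1,3,3,1
1,3,1,0,0
1,1,3,1,0
k=7  1,1,2,2,3
2,1,1,0,3
0,1,2,2,0
3,1,3,3,1
1,3,1,0,0
1,1,3,1,0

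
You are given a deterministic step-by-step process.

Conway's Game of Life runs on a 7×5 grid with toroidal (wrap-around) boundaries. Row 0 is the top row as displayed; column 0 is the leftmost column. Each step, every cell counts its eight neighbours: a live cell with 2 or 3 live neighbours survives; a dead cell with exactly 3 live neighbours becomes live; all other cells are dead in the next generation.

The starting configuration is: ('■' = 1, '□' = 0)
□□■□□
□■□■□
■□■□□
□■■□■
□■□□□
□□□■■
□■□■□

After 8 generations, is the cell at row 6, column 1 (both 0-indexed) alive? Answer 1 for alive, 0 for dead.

step 0: □□■□□
□■□■□
■□■□□
□■■□■
□■□□□
□□□■■
□■□■□
step 1: □■□■□
□■□■□
■□□□■
□□■■□
□■□□■
■□□■■
□□□■■
step 2: ■□□■□
□■□■□
■■□□■
□■■■□
□■□□□
□□■□□
□□□□□
step 3: □□■□■
□■□■□
□□□□■
□□□■■
□■□■□
□□□□□
□□□□□
step 4: □□■■□
■□■■■
■□■□■
■□■■■
□□■■■
□□□□□
□□□□□
step 5: □■■□□
■□□□□
□□□□□
□□□□□
■■■□□
□□□■□
□□□□□
step 6: □■□□□
□■□□□
□□□□□
□■□□□
□■■□□
□■■□□
□□■□□
step 7: □■■□□
□□□□□
□□□□□
□■■□□
■□□□□
□□□■□
□□■□□
step 8: □■■□□
□□□□□
□□□□□
□■□□□
□■■□□
□□□□□
□■■■□

1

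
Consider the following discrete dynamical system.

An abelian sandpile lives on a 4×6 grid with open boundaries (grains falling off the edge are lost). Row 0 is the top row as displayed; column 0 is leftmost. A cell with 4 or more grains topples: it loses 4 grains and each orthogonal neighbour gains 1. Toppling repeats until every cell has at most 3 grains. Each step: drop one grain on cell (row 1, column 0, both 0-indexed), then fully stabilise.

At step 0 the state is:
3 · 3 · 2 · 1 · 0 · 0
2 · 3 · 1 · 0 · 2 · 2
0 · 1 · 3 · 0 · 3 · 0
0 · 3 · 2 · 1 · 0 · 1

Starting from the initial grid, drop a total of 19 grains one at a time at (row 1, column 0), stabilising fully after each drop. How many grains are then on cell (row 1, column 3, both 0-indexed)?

1

gen 0: 3 · 3 · 2 · 1 · 0 · 0
2 · 3 · 1 · 0 · 2 · 2
0 · 1 · 3 · 0 · 3 · 0
0 · 3 · 2 · 1 · 0 · 1
gen 1: 3 · 3 · 2 · 1 · 0 · 0
3 · 3 · 1 · 0 · 2 · 2
0 · 1 · 3 · 0 · 3 · 0
0 · 3 · 2 · 1 · 0 · 1
gen 2: 1 · 1 · 3 · 1 · 0 · 0
2 · 1 · 2 · 0 · 2 · 2
1 · 2 · 3 · 0 · 3 · 0
0 · 3 · 2 · 1 · 0 · 1
gen 3: 1 · 1 · 3 · 1 · 0 · 0
3 · 1 · 2 · 0 · 2 · 2
1 · 2 · 3 · 0 · 3 · 0
0 · 3 · 2 · 1 · 0 · 1
gen 4: 2 · 1 · 3 · 1 · 0 · 0
0 · 2 · 2 · 0 · 2 · 2
2 · 2 · 3 · 0 · 3 · 0
0 · 3 · 2 · 1 · 0 · 1
gen 5: 2 · 1 · 3 · 1 · 0 · 0
1 · 2 · 2 · 0 · 2 · 2
2 · 2 · 3 · 0 · 3 · 0
0 · 3 · 2 · 1 · 0 · 1
gen 6: 2 · 1 · 3 · 1 · 0 · 0
2 · 2 · 2 · 0 · 2 · 2
2 · 2 · 3 · 0 · 3 · 0
0 · 3 · 2 · 1 · 0 · 1
gen 7: 2 · 1 · 3 · 1 · 0 · 0
3 · 2 · 2 · 0 · 2 · 2
2 · 2 · 3 · 0 · 3 · 0
0 · 3 · 2 · 1 · 0 · 1
gen 8: 3 · 1 · 3 · 1 · 0 · 0
0 · 3 · 2 · 0 · 2 · 2
3 · 2 · 3 · 0 · 3 · 0
0 · 3 · 2 · 1 · 0 · 1
gen 9: 3 · 1 · 3 · 1 · 0 · 0
1 · 3 · 2 · 0 · 2 · 2
3 · 2 · 3 · 0 · 3 · 0
0 · 3 · 2 · 1 · 0 · 1
gen 10: 3 · 1 · 3 · 1 · 0 · 0
2 · 3 · 2 · 0 · 2 · 2
3 · 2 · 3 · 0 · 3 · 0
0 · 3 · 2 · 1 · 0 · 1
gen 11: 3 · 1 · 3 · 1 · 0 · 0
3 · 3 · 2 · 0 · 2 · 2
3 · 2 · 3 · 0 · 3 · 0
0 · 3 · 2 · 1 · 0 · 1
gen 12: 1 · 0 · 1 · 2 · 0 · 0
3 · 3 · 1 · 1 · 2 · 2
1 · 2 · 2 · 1 · 3 · 0
2 · 1 · 0 · 2 · 0 · 1
gen 13: 2 · 1 · 1 · 2 · 0 · 0
1 · 0 · 2 · 1 · 2 · 2
2 · 3 · 2 · 1 · 3 · 0
2 · 1 · 0 · 2 · 0 · 1
gen 14: 2 · 1 · 1 · 2 · 0 · 0
2 · 0 · 2 · 1 · 2 · 2
2 · 3 · 2 · 1 · 3 · 0
2 · 1 · 0 · 2 · 0 · 1
gen 15: 2 · 1 · 1 · 2 · 0 · 0
3 · 0 · 2 · 1 · 2 · 2
2 · 3 · 2 · 1 · 3 · 0
2 · 1 · 0 · 2 · 0 · 1
gen 16: 3 · 1 · 1 · 2 · 0 · 0
0 · 1 · 2 · 1 · 2 · 2
3 · 3 · 2 · 1 · 3 · 0
2 · 1 · 0 · 2 · 0 · 1
gen 17: 3 · 1 · 1 · 2 · 0 · 0
1 · 1 · 2 · 1 · 2 · 2
3 · 3 · 2 · 1 · 3 · 0
2 · 1 · 0 · 2 · 0 · 1
gen 18: 3 · 1 · 1 · 2 · 0 · 0
2 · 1 · 2 · 1 · 2 · 2
3 · 3 · 2 · 1 · 3 · 0
2 · 1 · 0 · 2 · 0 · 1
gen 19: 3 · 1 · 1 · 2 · 0 · 0
3 · 1 · 2 · 1 · 2 · 2
3 · 3 · 2 · 1 · 3 · 0
2 · 1 · 0 · 2 · 0 · 1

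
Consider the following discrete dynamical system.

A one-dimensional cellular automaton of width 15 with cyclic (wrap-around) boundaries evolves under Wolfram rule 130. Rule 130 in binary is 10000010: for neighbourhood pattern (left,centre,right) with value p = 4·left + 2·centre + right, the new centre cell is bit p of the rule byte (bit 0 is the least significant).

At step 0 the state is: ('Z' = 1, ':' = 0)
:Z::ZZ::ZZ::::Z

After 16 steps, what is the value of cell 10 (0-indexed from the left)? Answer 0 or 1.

gen 0: :Z::ZZ::ZZ::::Z
gen 1: :::Z:::Z:::::Z:
gen 2: ::Z:::Z:::::Z::
gen 3: :Z:::Z:::::Z:::
gen 4: Z:::Z:::::Z::::
gen 5: :::Z:::::Z::::Z
gen 6: ::Z:::::Z::::Z:
gen 7: :Z:::::Z::::Z::
gen 8: Z:::::Z::::Z:::
gen 9: :::::Z::::Z:::Z
gen 10: ::::Z::::Z:::Z:
gen 11: :::Z::::Z:::Z::
gen 12: ::Z::::Z:::Z:::
gen 13: :Z::::Z:::Z::::
gen 14: Z::::Z:::Z:::::
gen 15: ::::Z:::Z:::::Z
gen 16: :::Z:::Z:::::Z:

0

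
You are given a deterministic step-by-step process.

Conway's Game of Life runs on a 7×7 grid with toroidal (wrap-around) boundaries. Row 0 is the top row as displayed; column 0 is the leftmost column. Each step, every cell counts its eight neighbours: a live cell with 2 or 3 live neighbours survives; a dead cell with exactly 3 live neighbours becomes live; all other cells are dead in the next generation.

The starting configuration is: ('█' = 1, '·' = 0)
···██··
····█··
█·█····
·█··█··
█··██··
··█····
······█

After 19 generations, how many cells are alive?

0) ···██··
····█··
█·█····
·█··█··
█··██··
··█····
······█
1) ···███·
····█··
·█·█···
███·█··
·████··
···█···
···█···
2) ···█·█·
··█··█·
██·██··
█···█··
█···█··
·······
··██···
3) ···█···
·██··██
███████
█···███
·······
···█···
··███··
4) ·█···█·
·······
·······
··█····
····███
··███··
··█·█··
5) ·······
·······
·······
·····█·
··█·██·
··█····
·██·██·
6) ·······
·······
·······
····██·
···███·
··█····
·███···
7) ··█····
·······
·······
···█·█·
···█·█·
·█·····
·███···
8) ·███···
·······
·······
·······
··█····
·█·██··
·█·█···
9) ·█·█···
··█····
·······
·······
··██···
·█·██··
██·····
10) ██·····
··█····
·······
·······
··███··
██·██··
██·██··
11) █··█···
·█·····
·······
···█···
·██·█··
█····█·
···██·█
12) █·███··
·······
·······
··██···
·████··
███··██
█··████
13) ███····
···█···
·······
·█··█··
····███
·······
·······
14) ·██····
·██····
·······
····█··
····██·
·····█·
·█·····
15) █······
·██····
·······
····██·
····██·
····██·
·██····
16) █······
·█·····
·······
····██·
···█··█
···███·
·█·····
17) ██·····
·······
·······
····██·
···█··█
··████·
····█··
18) ·······
·······
·······
····██·
··█···█
··█··█·
·██·██·
19) ·······
·······
·······
·····█·
···██·█
··█·███
·█████·

13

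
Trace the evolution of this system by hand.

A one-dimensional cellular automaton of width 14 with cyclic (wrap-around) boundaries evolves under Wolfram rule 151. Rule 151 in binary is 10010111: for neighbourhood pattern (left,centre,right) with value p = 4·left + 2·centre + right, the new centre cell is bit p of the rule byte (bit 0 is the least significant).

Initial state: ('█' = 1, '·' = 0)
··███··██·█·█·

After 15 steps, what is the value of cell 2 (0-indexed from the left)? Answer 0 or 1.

1

t=0: ··███··██·█·█·
t=1: ██·█·██···█·██
t=2: █··█···████··█
t=3: ·██████·██·██·
t=4: █·████·······█
t=5: ···██·███████·
t=6: ███····█████·█
t=7: ██·████·███···
t=8: ····██···█·███
t=9: ████··████··█·
t=10: ·██·██·██·███·
t=11: █··········█·█
t=12: ·███████████··
t=13: █·█████████·██
t=14: ···███████···█
t=15: ███·█████·████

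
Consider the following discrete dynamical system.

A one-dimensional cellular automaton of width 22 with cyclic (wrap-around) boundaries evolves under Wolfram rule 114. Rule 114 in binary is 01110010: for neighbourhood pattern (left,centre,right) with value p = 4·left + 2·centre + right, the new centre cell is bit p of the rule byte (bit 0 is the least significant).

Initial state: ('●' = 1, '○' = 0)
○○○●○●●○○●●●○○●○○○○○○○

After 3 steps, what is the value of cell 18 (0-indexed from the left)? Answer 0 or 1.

[0] ○○○●○●●○○●●●○○●○○○○○○○
[1] ○○●○●○●●●○○●●●○●○○○○○○
[2] ○●○●○●○○●●●○○●●○●○○○○○
[3] ●○●○●○●●○○●●●○●●○●○○○○

0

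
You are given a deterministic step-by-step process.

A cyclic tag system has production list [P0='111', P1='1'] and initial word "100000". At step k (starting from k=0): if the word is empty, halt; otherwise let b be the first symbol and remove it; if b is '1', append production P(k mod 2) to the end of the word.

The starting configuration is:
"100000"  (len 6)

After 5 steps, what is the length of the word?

t=0: "100000"  (len 6)
t=1: "00000111"  (len 8)
t=2: "0000111"  (len 7)
t=3: "000111"  (len 6)
t=4: "00111"  (len 5)
t=5: "0111"  (len 4)

4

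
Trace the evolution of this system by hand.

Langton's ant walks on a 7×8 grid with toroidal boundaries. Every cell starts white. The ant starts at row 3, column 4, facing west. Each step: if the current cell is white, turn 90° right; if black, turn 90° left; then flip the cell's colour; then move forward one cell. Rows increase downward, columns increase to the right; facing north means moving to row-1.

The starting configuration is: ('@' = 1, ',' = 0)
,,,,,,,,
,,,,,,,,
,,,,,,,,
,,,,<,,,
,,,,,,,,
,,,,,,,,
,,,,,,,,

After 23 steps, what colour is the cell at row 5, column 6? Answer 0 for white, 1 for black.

t=0: ,,,,,,,,
,,,,,,,,
,,,,,,,,
,,,,<,,,
,,,,,,,,
,,,,,,,,
,,,,,,,,
t=1: ,,,,,,,,
,,,,,,,,
,,,,^,,,
,,,,@,,,
,,,,,,,,
,,,,,,,,
,,,,,,,,
t=2: ,,,,,,,,
,,,,,,,,
,,,,@>,,
,,,,@,,,
,,,,,,,,
,,,,,,,,
,,,,,,,,
t=3: ,,,,,,,,
,,,,,,,,
,,,,@@,,
,,,,@v,,
,,,,,,,,
,,,,,,,,
,,,,,,,,
t=4: ,,,,,,,,
,,,,,,,,
,,,,@@,,
,,,,<@,,
,,,,,,,,
,,,,,,,,
,,,,,,,,
t=5: ,,,,,,,,
,,,,,,,,
,,,,@@,,
,,,,,@,,
,,,,v,,,
,,,,,,,,
,,,,,,,,
t=6: ,,,,,,,,
,,,,,,,,
,,,,@@,,
,,,,,@,,
,,,<@,,,
,,,,,,,,
,,,,,,,,
t=7: ,,,,,,,,
,,,,,,,,
,,,,@@,,
,,,^,@,,
,,,@@,,,
,,,,,,,,
,,,,,,,,
t=8: ,,,,,,,,
,,,,,,,,
,,,,@@,,
,,,@>@,,
,,,@@,,,
,,,,,,,,
,,,,,,,,
t=9: ,,,,,,,,
,,,,,,,,
,,,,@@,,
,,,@@@,,
,,,@v,,,
,,,,,,,,
,,,,,,,,
t=10: ,,,,,,,,
,,,,,,,,
,,,,@@,,
,,,@@@,,
,,,@,>,,
,,,,,,,,
,,,,,,,,
t=11: ,,,,,,,,
,,,,,,,,
,,,,@@,,
,,,@@@,,
,,,@,@,,
,,,,,v,,
,,,,,,,,
t=12: ,,,,,,,,
,,,,,,,,
,,,,@@,,
,,,@@@,,
,,,@,@,,
,,,,<@,,
,,,,,,,,
t=13: ,,,,,,,,
,,,,,,,,
,,,,@@,,
,,,@@@,,
,,,@^@,,
,,,,@@,,
,,,,,,,,
t=14: ,,,,,,,,
,,,,,,,,
,,,,@@,,
,,,@@@,,
,,,@@>,,
,,,,@@,,
,,,,,,,,
t=15: ,,,,,,,,
,,,,,,,,
,,,,@@,,
,,,@@^,,
,,,@@,,,
,,,,@@,,
,,,,,,,,
t=16: ,,,,,,,,
,,,,,,,,
,,,,@@,,
,,,@<,,,
,,,@@,,,
,,,,@@,,
,,,,,,,,
t=17: ,,,,,,,,
,,,,,,,,
,,,,@@,,
,,,@,,,,
,,,@v,,,
,,,,@@,,
,,,,,,,,
t=18: ,,,,,,,,
,,,,,,,,
,,,,@@,,
,,,@,,,,
,,,@,>,,
,,,,@@,,
,,,,,,,,
t=19: ,,,,,,,,
,,,,,,,,
,,,,@@,,
,,,@,,,,
,,,@,@,,
,,,,@v,,
,,,,,,,,
t=20: ,,,,,,,,
,,,,,,,,
,,,,@@,,
,,,@,,,,
,,,@,@,,
,,,,@,>,
,,,,,,,,
t=21: ,,,,,,,,
,,,,,,,,
,,,,@@,,
,,,@,,,,
,,,@,@,,
,,,,@,@,
,,,,,,v,
t=22: ,,,,,,,,
,,,,,,,,
,,,,@@,,
,,,@,,,,
,,,@,@,,
,,,,@,@,
,,,,,<@,
t=23: ,,,,,,,,
,,,,,,,,
,,,,@@,,
,,,@,,,,
,,,@,@,,
,,,,@^@,
,,,,,@@,

1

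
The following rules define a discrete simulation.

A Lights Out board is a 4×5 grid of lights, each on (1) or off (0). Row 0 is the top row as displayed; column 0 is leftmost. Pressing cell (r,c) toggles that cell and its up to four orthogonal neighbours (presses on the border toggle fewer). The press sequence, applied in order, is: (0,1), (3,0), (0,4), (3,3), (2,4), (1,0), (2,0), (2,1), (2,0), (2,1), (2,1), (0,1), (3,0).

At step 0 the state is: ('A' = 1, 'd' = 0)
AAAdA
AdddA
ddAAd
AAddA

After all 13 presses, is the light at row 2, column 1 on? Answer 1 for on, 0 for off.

1

k=0  AAAdA
AdddA
ddAAd
AAddA
k=1  ddddA
AAddA
ddAAd
AAddA
k=2  ddddA
AAddA
AdAAd
ddddA
k=3  dddAd
AAddd
AdAAd
ddddA
k=4  dddAd
AAddd
AdAdd
ddAAd
k=5  dddAd
AAddA
AdAAA
ddAAA
k=6  AddAd
ddddA
ddAAA
ddAAA
k=7  AddAd
AdddA
AAAAA
AdAAA
k=8  AddAd
AAddA
dddAA
AAAAA
k=9  AddAd
dAddA
AAdAA
dAAAA
k=10  AddAd
ddddA
ddAAA
ddAAA
k=11  AddAd
dAddA
AAdAA
dAAAA
k=12  dAAAd
ddddA
AAdAA
dAAAA
k=13  dAAAd
ddddA
dAdAA
AdAAA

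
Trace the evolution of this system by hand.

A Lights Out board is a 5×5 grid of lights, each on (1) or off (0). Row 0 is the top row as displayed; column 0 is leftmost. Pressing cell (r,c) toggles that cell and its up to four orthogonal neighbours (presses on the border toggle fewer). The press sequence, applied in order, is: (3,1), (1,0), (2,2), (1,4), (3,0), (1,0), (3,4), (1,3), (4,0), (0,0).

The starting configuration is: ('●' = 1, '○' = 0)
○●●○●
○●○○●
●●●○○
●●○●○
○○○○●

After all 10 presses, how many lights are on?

gen 0: ○●●○●
○●○○●
●●●○○
●●○●○
○○○○●
gen 1: ○●●○●
○●○○●
●○●○○
○○●●○
○●○○●
gen 2: ●●●○●
●○○○●
○○●○○
○○●●○
○●○○●
gen 3: ●●●○●
●○●○●
○●○●○
○○○●○
○●○○●
gen 4: ●●●○○
●○●●○
○●○●●
○○○●○
○●○○●
gen 5: ●●●○○
●○●●○
●●○●●
●●○●○
●●○○●
gen 6: ○●●○○
○●●●○
○●○●●
●●○●○
●●○○●
gen 7: ○●●○○
○●●●○
○●○●○
●●○○●
●●○○○
gen 8: ○●●●○
○●○○●
○●○○○
●●○○●
●●○○○
gen 9: ○●●●○
○●○○●
○●○○○
○●○○●
○○○○○
gen 10: ●○●●○
●●○○●
○●○○○
○●○○●
○○○○○

9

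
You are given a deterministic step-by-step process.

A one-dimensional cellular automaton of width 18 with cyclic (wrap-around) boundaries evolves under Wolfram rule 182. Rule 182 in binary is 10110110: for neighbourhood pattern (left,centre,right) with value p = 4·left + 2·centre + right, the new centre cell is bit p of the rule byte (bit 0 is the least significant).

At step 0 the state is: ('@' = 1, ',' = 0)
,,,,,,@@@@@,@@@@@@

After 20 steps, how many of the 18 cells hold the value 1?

12

k=0  ,,,,,,@@@@@,@@@@@@
k=1  @,,,,@,@@@,@,@@@@,
k=2  @@,,@@@,@,@@@,@@,@
k=3  @,@@,@,@@@,@,@,,@,
k=4  @@,,@@@,@,@@@@@@@@
k=5  @,@@,@,@@@,@@@@@@@
k=6  ,@,,@@@,@,@,@@@@@@
k=7  @@@@,@,@@@@@,@@@@,
k=8  ,@@,@@@,@@@,@,@@,@
k=9  @,,@,@,@,@,@@@,,@@
k=10  ,@@@@@@@@@@,@,@@,@
k=11  @,@@@@@@@@,@@@,,@@
k=12  ,@,@@@@@@,@,@,@@,@
k=13  @@@,@@@@,@@@@@,,@@
k=14  @@,@,@@,@,@@@,@@,@
k=15  @,@@@,,@@@,@,@,,@,
k=16  @@,@,@@,@,@@@@@@@@
k=17  @,@@@,,@@@,@@@@@@@
k=18  ,@,@,@@,@,@,@@@@@@
k=19  @@@@@,,@@@@@,@@@@,
k=20  ,@@@,@@,@@@,@,@@,@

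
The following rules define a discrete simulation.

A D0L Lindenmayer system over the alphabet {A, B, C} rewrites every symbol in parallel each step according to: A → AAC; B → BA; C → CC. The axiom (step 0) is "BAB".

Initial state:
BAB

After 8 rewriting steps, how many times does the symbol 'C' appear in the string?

2562

[0] BAB
[1] BAAACBA
[2] BAAACAACAACCCBAAAC
[3] BAAACAACAACCCAACAACCCAACAACCCCCCCBAAACAACAACCC
[4] BAAACAACAACCCAACAACCCAACAACCCCCCCAACAACCCAACAACCCCCCCAACAACCCAACAACCCCCCCCCCCCCCCBAAACAACAACCCAACAACCCAACAACCCCCCC
[5] BAAACAACAACCCAACAACCCAACAACCCCCCCAACAACCCAACAACCCCCCCAACAA…CAACCCCCCCAACAACCCAACAACCCCCCCAACAACCCAACAACCCCCCCCCCCCCCC  (len 274)
[6] BAAACAACAACCCAACAACCCAACAACCCCCCCAACAACCCAACAACCCCCCCAACAA…CCAACAACCCCCCCAACAACCCAACAACCCCCCCCCCCCCCCCCCCCCCCCCCCCCCC  (len 642)
[7] BAAACAACAACCCAACAACCCAACAACCCCCCCAACAACCCAACAACCCCCCCAACAA…CCCCCCCCCCCCCCCCCCCCCCCCCCCCCCCCCCCCCCCCCCCCCCCCCCCCCCCCCC  (len 1474)
[8] BAAACAACAACCCAACAACCCAACAACCCCCCCAACAACCCAACAACCCCCCCAACAA…CCCCCCCCCCCCCCCCCCCCCCCCCCCCCCCCCCCCCCCCCCCCCCCCCCCCCCCCCC  (len 3330)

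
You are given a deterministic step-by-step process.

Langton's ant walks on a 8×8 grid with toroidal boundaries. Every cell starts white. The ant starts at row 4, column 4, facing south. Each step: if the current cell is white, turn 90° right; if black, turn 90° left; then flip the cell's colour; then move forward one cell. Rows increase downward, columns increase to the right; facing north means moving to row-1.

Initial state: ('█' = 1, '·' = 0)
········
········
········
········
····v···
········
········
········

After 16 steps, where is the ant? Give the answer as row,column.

step 0: ········
········
········
········
····v···
········
········
········
step 1: ········
········
········
········
···<█···
········
········
········
step 2: ········
········
········
···^····
···██···
········
········
········
step 3: ········
········
········
···█>···
···██···
········
········
········
step 4: ········
········
········
···██···
···█v···
········
········
········
step 5: ········
········
········
···██···
···█·>··
········
········
········
step 6: ········
········
········
···██···
···█·█··
·····v··
········
········
step 7: ········
········
········
···██···
···█·█··
····<█··
········
········
step 8: ········
········
········
···██···
···█^█··
····██··
········
········
step 9: ········
········
········
···██···
···██>··
····██··
········
········
step 10: ········
········
········
···██^··
···██···
····██··
········
········
step 11: ········
········
········
···███>·
···██···
····██··
········
········
step 12: ········
········
········
···████·
···██·v·
····██··
········
········
step 13: ········
········
········
···████·
···██<█·
····██··
········
········
step 14: ········
········
········
···██^█·
···████·
····██··
········
········
step 15: ········
········
········
···█<·█·
···████·
····██··
········
········
step 16: ········
········
········
···█··█·
···█v██·
····██··
········
········

4,4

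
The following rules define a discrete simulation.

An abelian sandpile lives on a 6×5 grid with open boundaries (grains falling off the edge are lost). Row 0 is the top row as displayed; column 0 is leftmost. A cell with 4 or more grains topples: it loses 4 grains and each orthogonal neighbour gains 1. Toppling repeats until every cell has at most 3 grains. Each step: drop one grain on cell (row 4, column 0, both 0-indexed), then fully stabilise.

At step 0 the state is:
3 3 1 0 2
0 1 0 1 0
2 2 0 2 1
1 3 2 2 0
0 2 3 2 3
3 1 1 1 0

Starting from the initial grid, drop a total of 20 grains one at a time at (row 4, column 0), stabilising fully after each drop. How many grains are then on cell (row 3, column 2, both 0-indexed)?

[0] 3 3 1 0 2
0 1 0 1 0
2 2 0 2 1
1 3 2 2 0
0 2 3 2 3
3 1 1 1 0
[1] 3 3 1 0 2
0 1 0 1 0
2 2 0 2 1
1 3 2 2 0
1 2 3 2 3
3 1 1 1 0
[2] 3 3 1 0 2
0 1 0 1 0
2 2 0 2 1
1 3 2 2 0
2 2 3 2 3
3 1 1 1 0
[3] 3 3 1 0 2
0 1 0 1 0
2 2 0 2 1
1 3 2 2 0
3 2 3 2 3
3 1 1 1 0
[4] 3 3 1 0 2
0 1 0 1 0
2 2 0 2 1
2 3 2 2 0
1 3 3 2 3
0 2 1 1 0
[5] 3 3 1 0 2
0 1 0 1 0
2 2 0 2 1
2 3 2 2 0
2 3 3 2 3
0 2 1 1 0
[6] 3 3 1 0 2
0 1 0 1 0
2 2 0 2 1
2 3 2 2 0
3 3 3 2 3
0 2 1 1 0
[7] 3 3 1 0 2
0 1 0 1 0
3 3 1 2 1
0 2 0 3 0
2 2 1 3 3
1 3 2 1 0
[8] 3 3 1 0 2
0 1 0 1 0
3 3 1 2 1
0 2 0 3 0
3 2 1 3 3
1 3 2 1 0
[9] 3 3 1 0 2
0 1 0 1 0
3 3 1 2 1
1 2 0 3 0
0 3 1 3 3
2 3 2 1 0
[10] 3 3 1 0 2
0 1 0 1 0
3 3 1 2 1
1 2 0 3 0
1 3 1 3 3
2 3 2 1 0
[11] 3 3 1 0 2
0 1 0 1 0
3 3 1 2 1
1 2 0 3 0
2 3 1 3 3
2 3 2 1 0
[12] 3 3 1 0 2
0 1 0 1 0
3 3 1 2 1
1 2 0 3 0
3 3 1 3 3
2 3 2 1 0
[13] 3 3 1 0 2
0 1 0 1 0
3 3 1 2 1
2 3 0 3 0
2 1 2 3 3
0 1 3 1 0
[14] 3 3 1 0 2
0 1 0 1 0
3 3 1 2 1
2 3 0 3 0
3 1 2 3 3
0 1 3 1 0
[15] 3 3 1 0 2
0 1 0 1 0
3 3 1 2 1
3 3 0 3 0
0 2 2 3 3
1 1 3 1 0
[16] 3 3 1 0 2
0 1 0 1 0
3 3 1 2 1
3 3 0 3 0
1 2 2 3 3
1 1 3 1 0
[17] 3 3 1 0 2
0 1 0 1 0
3 3 1 2 1
3 3 0 3 0
2 2 2 3 3
1 1 3 1 0
[18] 3 3 1 0 2
0 1 0 1 0
3 3 1 2 1
3 3 0 3 0
3 2 2 3 3
1 1 3 1 0
[19] 3 3 1 0 2
1 2 0 1 0
1 1 2 2 1
2 2 1 3 0
2 0 3 3 3
2 2 3 1 0
[20] 3 3 1 0 2
1 2 0 1 0
1 1 2 2 1
2 2 1 3 0
3 0 3 3 3
2 2 3 1 0

1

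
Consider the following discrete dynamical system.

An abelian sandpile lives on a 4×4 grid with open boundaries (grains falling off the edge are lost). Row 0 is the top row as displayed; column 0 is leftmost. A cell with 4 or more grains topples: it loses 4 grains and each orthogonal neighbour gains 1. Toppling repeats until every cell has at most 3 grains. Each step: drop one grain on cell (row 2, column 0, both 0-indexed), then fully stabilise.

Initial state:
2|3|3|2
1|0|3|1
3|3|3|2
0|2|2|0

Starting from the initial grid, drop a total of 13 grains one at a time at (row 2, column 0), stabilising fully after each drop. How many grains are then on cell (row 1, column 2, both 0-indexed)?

2

0) 2|3|3|2
1|0|3|1
3|3|3|2
0|2|2|0
1) 3|0|1|3
2|3|1|2
1|1|1|3
1|3|3|0
2) 3|0|1|3
2|3|1|2
2|1|1|3
1|3|3|0
3) 3|0|1|3
2|3|1|2
3|1|1|3
1|3|3|0
4) 3|0|1|3
3|3|1|2
0|2|1|3
2|3|3|0
5) 3|0|1|3
3|3|1|2
1|2|1|3
2|3|3|0
6) 3|0|1|3
3|3|1|2
2|2|1|3
2|3|3|0
7) 3|0|1|3
3|3|1|2
3|2|1|3
2|3|3|0
8) 0|2|1|3
2|1|2|2
3|1|3|3
0|2|0|1
9) 0|2|1|3
3|1|2|2
0|2|3|3
1|2|0|1
10) 0|2|1|3
3|1|2|2
1|2|3|3
1|2|0|1
11) 0|2|1|3
3|1|2|2
2|2|3|3
1|2|0|1
12) 0|2|1|3
3|1|2|2
3|2|3|3
1|2|0|1
13) 1|2|1|3
0|2|2|2
1|3|3|3
2|2|0|1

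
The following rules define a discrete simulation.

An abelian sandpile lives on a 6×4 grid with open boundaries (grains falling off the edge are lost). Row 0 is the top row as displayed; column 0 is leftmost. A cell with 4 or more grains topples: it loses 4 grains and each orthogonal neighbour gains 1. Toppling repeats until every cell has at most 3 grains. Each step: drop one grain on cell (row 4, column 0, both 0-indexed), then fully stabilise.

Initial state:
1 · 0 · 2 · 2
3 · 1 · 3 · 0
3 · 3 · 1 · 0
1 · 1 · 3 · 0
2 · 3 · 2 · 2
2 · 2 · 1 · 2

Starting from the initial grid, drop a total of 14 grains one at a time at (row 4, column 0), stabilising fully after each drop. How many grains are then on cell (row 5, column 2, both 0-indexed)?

3

0) 1 · 0 · 2 · 2
3 · 1 · 3 · 0
3 · 3 · 1 · 0
1 · 1 · 3 · 0
2 · 3 · 2 · 2
2 · 2 · 1 · 2
1) 1 · 0 · 2 · 2
3 · 1 · 3 · 0
3 · 3 · 1 · 0
1 · 1 · 3 · 0
3 · 3 · 2 · 2
2 · 2 · 1 · 2
2) 1 · 0 · 2 · 2
3 · 1 · 3 · 0
3 · 3 · 1 · 0
2 · 2 · 3 · 0
1 · 0 · 3 · 2
3 · 3 · 1 · 2
3) 1 · 0 · 2 · 2
3 · 1 · 3 · 0
3 · 3 · 1 · 0
2 · 2 · 3 · 0
2 · 0 · 3 · 2
3 · 3 · 1 · 2
4) 1 · 0 · 2 · 2
3 · 1 · 3 · 0
3 · 3 · 1 · 0
2 · 2 · 3 · 0
3 · 0 · 3 · 2
3 · 3 · 1 · 2
5) 1 · 0 · 2 · 2
3 · 1 · 3 · 0
3 · 3 · 1 · 0
3 · 2 · 3 · 0
1 · 2 · 3 · 2
1 · 0 · 2 · 2
6) 1 · 0 · 2 · 2
3 · 1 · 3 · 0
3 · 3 · 1 · 0
3 · 2 · 3 · 0
2 · 2 · 3 · 2
1 · 0 · 2 · 2
7) 1 · 0 · 2 · 2
3 · 1 · 3 · 0
3 · 3 · 1 · 0
3 · 2 · 3 · 0
3 · 2 · 3 · 2
1 · 0 · 2 · 2
8) 2 · 0 · 2 · 2
0 · 3 · 3 · 0
2 · 1 · 3 · 0
2 · 2 · 1 · 1
2 · 1 · 1 · 3
2 · 1 · 3 · 2
9) 2 · 0 · 2 · 2
0 · 3 · 3 · 0
2 · 1 · 3 · 0
2 · 2 · 1 · 1
3 · 1 · 1 · 3
2 · 1 · 3 · 2
10) 2 · 0 · 2 · 2
0 · 3 · 3 · 0
2 · 1 · 3 · 0
3 · 2 · 1 · 1
0 · 2 · 1 · 3
3 · 1 · 3 · 2
11) 2 · 0 · 2 · 2
0 · 3 · 3 · 0
2 · 1 · 3 · 0
3 · 2 · 1 · 1
1 · 2 · 1 · 3
3 · 1 · 3 · 2
12) 2 · 0 · 2 · 2
0 · 3 · 3 · 0
2 · 1 · 3 · 0
3 · 2 · 1 · 1
2 · 2 · 1 · 3
3 · 1 · 3 · 2
13) 2 · 0 · 2 · 2
0 · 3 · 3 · 0
2 · 1 · 3 · 0
3 · 2 · 1 · 1
3 · 2 · 1 · 3
3 · 1 · 3 · 2
14) 2 · 0 · 2 · 2
0 · 3 · 3 · 0
3 · 1 · 3 · 0
0 · 3 · 1 · 1
2 · 3 · 1 · 3
0 · 2 · 3 · 2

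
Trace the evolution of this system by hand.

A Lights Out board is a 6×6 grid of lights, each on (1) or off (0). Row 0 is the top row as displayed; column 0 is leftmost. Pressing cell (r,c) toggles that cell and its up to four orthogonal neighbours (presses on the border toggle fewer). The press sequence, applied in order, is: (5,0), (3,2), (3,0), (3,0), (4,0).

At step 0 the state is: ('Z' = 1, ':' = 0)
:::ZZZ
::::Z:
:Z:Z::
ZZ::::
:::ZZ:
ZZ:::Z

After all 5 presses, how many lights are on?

15

t=0: :::ZZZ
::::Z:
:Z:Z::
ZZ::::
:::ZZ:
ZZ:::Z
t=1: :::ZZZ
::::Z:
:Z:Z::
ZZ::::
Z::ZZ:
:::::Z
t=2: :::ZZZ
::::Z:
:ZZZ::
Z:ZZ::
Z:ZZZ:
:::::Z
t=3: :::ZZZ
::::Z:
ZZZZ::
:ZZZ::
::ZZZ:
:::::Z
t=4: :::ZZZ
::::Z:
:ZZZ::
Z:ZZ::
Z:ZZZ:
:::::Z
t=5: :::ZZZ
::::Z:
:ZZZ::
::ZZ::
:ZZZZ:
Z::::Z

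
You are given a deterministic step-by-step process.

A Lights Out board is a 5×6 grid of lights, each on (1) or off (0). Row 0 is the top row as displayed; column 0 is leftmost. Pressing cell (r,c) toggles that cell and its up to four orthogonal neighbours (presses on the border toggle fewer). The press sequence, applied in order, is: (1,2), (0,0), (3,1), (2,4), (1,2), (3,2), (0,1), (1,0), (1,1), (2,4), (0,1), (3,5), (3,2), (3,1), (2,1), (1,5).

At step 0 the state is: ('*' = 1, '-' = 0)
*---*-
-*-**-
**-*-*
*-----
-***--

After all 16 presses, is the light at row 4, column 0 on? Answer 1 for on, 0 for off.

0) *---*-
-*-**-
**-*-*
*-----
-***--
1) *-*-*-
--*-*-
****-*
*-----
-***--
2) -**-*-
*-*-*-
****-*
*-----
-***--
3) -**-*-
*-*-*-
*-**-*
-**---
--**--
4) -**-*-
*-*---
*-*-*-
-**-*-
--**--
5) -*--*-
**-*--
*---*-
-**-*-
--**--
6) -*--*-
**-*--
*-*-*-
---**-
---*--
7) *-*-*-
*--*--
*-*-*-
---**-
---*--
8) --*-*-
-*-*--
--*-*-
---**-
---*--
9) -**-*-
*-**--
-**-*-
---**-
---*--
10) -**-*-
*-***-
-***-*
---*--
---*--
11) *---*-
*****-
-***-*
---*--
---*--
12) *---*-
*****-
-***--
---***
---*-*
13) *---*-
*****-
-*-*--
-**-**
--**-*
14) *---*-
*****-
---*--
*---**
-***-*
15) *---*-
*-***-
****--
**--**
-***-*
16) *---**
*-**-*
****-*
**--**
-***-*

0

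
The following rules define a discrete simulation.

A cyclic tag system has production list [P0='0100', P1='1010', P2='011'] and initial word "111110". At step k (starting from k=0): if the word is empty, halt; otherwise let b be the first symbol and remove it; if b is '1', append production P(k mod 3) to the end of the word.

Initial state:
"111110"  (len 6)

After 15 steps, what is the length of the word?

k=0  "111110"  (len 6)
k=1  "111100100"  (len 9)
k=2  "111001001010"  (len 12)
k=3  "11001001010011"  (len 14)
k=4  "10010010100110100"  (len 17)
k=5  "00100101001101001010"  (len 20)
k=6  "0100101001101001010"  (len 19)
k=7  "100101001101001010"  (len 18)
k=8  "001010011010010101010"  (len 21)
k=9  "01010011010010101010"  (len 20)
k=10  "1010011010010101010"  (len 19)
k=11  "0100110100101010101010"  (len 22)
k=12  "100110100101010101010"  (len 21)
k=13  "001101001010101010100100"  (len 24)
k=14  "01101001010101010100100"  (len 23)
k=15  "1101001010101010100100"  (len 22)

22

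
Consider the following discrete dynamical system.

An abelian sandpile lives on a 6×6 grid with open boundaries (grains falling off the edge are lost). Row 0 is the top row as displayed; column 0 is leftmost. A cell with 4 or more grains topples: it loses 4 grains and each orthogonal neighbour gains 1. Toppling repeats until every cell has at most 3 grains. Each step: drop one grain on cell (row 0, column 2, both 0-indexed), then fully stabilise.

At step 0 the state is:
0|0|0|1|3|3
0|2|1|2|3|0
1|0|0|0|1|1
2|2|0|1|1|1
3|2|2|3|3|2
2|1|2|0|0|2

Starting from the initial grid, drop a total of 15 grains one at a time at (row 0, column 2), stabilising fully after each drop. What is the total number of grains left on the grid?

[0] 0|0|0|1|3|3
0|2|1|2|3|0
1|0|0|0|1|1
2|2|0|1|1|1
3|2|2|3|3|2
2|1|2|0|0|2
[1] 0|0|1|1|3|3
0|2|1|2|3|0
1|0|0|0|1|1
2|2|0|1|1|1
3|2|2|3|3|2
2|1|2|0|0|2
[2] 0|0|2|1|3|3
0|2|1|2|3|0
1|0|0|0|1|1
2|2|0|1|1|1
3|2|2|3|3|2
2|1|2|0|0|2
[3] 0|0|3|1|3|3
0|2|1|2|3|0
1|0|0|0|1|1
2|2|0|1|1|1
3|2|2|3|3|2
2|1|2|0|0|2
[4] 0|1|0|2|3|3
0|2|2|2|3|0
1|0|0|0|1|1
2|2|0|1|1|1
3|2|2|3|3|2
2|1|2|0|0|2
[5] 0|1|1|2|3|3
0|2|2|2|3|0
1|0|0|0|1|1
2|2|0|1|1|1
3|2|2|3|3|2
2|1|2|0|0|2
[6] 0|1|2|2|3|3
0|2|2|2|3|0
1|0|0|0|1|1
2|2|0|1|1|1
3|2|2|3|3|2
2|1|2|0|0|2
[7] 0|1|3|2|3|3
0|2|2|2|3|0
1|0|0|0|1|1
2|2|0|1|1|1
3|2|2|3|3|2
2|1|2|0|0|2
[8] 0|2|0|3|3|3
0|2|3|2|3|0
1|0|0|0|1|1
2|2|0|1|1|1
3|2|2|3|3|2
2|1|2|0|0|2
[9] 0|2|1|3|3|3
0|2|3|2|3|0
1|0|0|0|1|1
2|2|0|1|1|1
3|2|2|3|3|2
2|1|2|0|0|2
[10] 0|2|2|3|3|3
0|2|3|2|3|0
1|0|0|0|1|1
2|2|0|1|1|1
3|2|2|3|3|2
2|1|2|0|0|2
[11] 0|2|3|3|3|3
0|2|3|2|3|0
1|0|0|0|1|1
2|2|0|1|1|1
3|2|2|3|3|2
2|1|2|0|0|2
[12] 0|3|2|2|2|0
0|3|1|1|1|2
1|0|1|1|2|1
2|2|0|1|1|1
3|2|2|3|3|2
2|1|2|0|0|2
[13] 0|3|3|2|2|0
0|3|1|1|1|2
1|0|1|1|2|1
2|2|0|1|1|1
3|2|2|3|3|2
2|1|2|0|0|2
[14] 1|1|1|3|2|0
1|0|3|1|1|2
1|1|1|1|2|1
2|2|0|1|1|1
3|2|2|3|3|2
2|1|2|0|0|2
[15] 1|1|2|3|2|0
1|0|3|1|1|2
1|1|1|1|2|1
2|2|0|1|1|1
3|2|2|3|3|2
2|1|2|0|0|2

53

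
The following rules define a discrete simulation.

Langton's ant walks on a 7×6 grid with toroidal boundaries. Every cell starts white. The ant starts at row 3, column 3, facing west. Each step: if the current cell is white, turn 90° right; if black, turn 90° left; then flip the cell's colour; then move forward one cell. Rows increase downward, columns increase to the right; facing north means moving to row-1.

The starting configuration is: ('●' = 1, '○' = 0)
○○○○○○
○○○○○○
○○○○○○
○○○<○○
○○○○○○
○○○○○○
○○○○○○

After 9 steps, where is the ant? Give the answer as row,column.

t=0: ○○○○○○
○○○○○○
○○○○○○
○○○<○○
○○○○○○
○○○○○○
○○○○○○
t=1: ○○○○○○
○○○○○○
○○○^○○
○○○●○○
○○○○○○
○○○○○○
○○○○○○
t=2: ○○○○○○
○○○○○○
○○○●>○
○○○●○○
○○○○○○
○○○○○○
○○○○○○
t=3: ○○○○○○
○○○○○○
○○○●●○
○○○●v○
○○○○○○
○○○○○○
○○○○○○
t=4: ○○○○○○
○○○○○○
○○○●●○
○○○<●○
○○○○○○
○○○○○○
○○○○○○
t=5: ○○○○○○
○○○○○○
○○○●●○
○○○○●○
○○○v○○
○○○○○○
○○○○○○
t=6: ○○○○○○
○○○○○○
○○○●●○
○○○○●○
○○<●○○
○○○○○○
○○○○○○
t=7: ○○○○○○
○○○○○○
○○○●●○
○○^○●○
○○●●○○
○○○○○○
○○○○○○
t=8: ○○○○○○
○○○○○○
○○○●●○
○○●>●○
○○●●○○
○○○○○○
○○○○○○
t=9: ○○○○○○
○○○○○○
○○○●●○
○○●●●○
○○●v○○
○○○○○○
○○○○○○

4,3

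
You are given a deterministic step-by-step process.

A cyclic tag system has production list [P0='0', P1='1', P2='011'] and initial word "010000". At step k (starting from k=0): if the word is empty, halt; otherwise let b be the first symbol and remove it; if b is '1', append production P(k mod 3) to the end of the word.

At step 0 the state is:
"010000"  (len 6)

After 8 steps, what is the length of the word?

k=0  "010000"  (len 6)
k=1  "10000"  (len 5)
k=2  "00001"  (len 5)
k=3  "0001"  (len 4)
k=4  "001"  (len 3)
k=5  "01"  (len 2)
k=6  "1"  (len 1)
k=7  "0"  (len 1)
k=8  (halted — word empty)

0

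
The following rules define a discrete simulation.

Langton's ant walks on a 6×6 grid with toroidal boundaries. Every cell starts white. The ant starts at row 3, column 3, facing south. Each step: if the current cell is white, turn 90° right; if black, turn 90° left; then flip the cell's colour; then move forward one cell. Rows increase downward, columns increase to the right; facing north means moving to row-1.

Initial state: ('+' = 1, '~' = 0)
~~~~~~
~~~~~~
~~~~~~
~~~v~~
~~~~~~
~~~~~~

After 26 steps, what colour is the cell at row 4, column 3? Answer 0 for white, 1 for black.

k=0  ~~~~~~
~~~~~~
~~~~~~
~~~v~~
~~~~~~
~~~~~~
k=1  ~~~~~~
~~~~~~
~~~~~~
~~<+~~
~~~~~~
~~~~~~
k=2  ~~~~~~
~~~~~~
~~^~~~
~~++~~
~~~~~~
~~~~~~
k=3  ~~~~~~
~~~~~~
~~+>~~
~~++~~
~~~~~~
~~~~~~
k=4  ~~~~~~
~~~~~~
~~++~~
~~+v~~
~~~~~~
~~~~~~
k=5  ~~~~~~
~~~~~~
~~++~~
~~+~>~
~~~~~~
~~~~~~
k=6  ~~~~~~
~~~~~~
~~++~~
~~+~+~
~~~~v~
~~~~~~
k=7  ~~~~~~
~~~~~~
~~++~~
~~+~+~
~~~<+~
~~~~~~
k=8  ~~~~~~
~~~~~~
~~++~~
~~+^+~
~~~++~
~~~~~~
k=9  ~~~~~~
~~~~~~
~~++~~
~~++>~
~~~++~
~~~~~~
k=10  ~~~~~~
~~~~~~
~~++^~
~~++~~
~~~++~
~~~~~~
k=11  ~~~~~~
~~~~~~
~~+++>
~~++~~
~~~++~
~~~~~~
k=12  ~~~~~~
~~~~~~
~~++++
~~++~v
~~~++~
~~~~~~
k=13  ~~~~~~
~~~~~~
~~++++
~~++<+
~~~++~
~~~~~~
k=14  ~~~~~~
~~~~~~
~~++^+
~~++++
~~~++~
~~~~~~
k=15  ~~~~~~
~~~~~~
~~+<~+
~~++++
~~~++~
~~~~~~
k=16  ~~~~~~
~~~~~~
~~+~~+
~~+v++
~~~++~
~~~~~~
k=17  ~~~~~~
~~~~~~
~~+~~+
~~+~>+
~~~++~
~~~~~~
k=18  ~~~~~~
~~~~~~
~~+~^+
~~+~~+
~~~++~
~~~~~~
k=19  ~~~~~~
~~~~~~
~~+~+>
~~+~~+
~~~++~
~~~~~~
k=20  ~~~~~~
~~~~~^
~~+~+~
~~+~~+
~~~++~
~~~~~~
k=21  ~~~~~~
>~~~~+
~~+~+~
~~+~~+
~~~++~
~~~~~~
k=22  ~~~~~~
+~~~~+
v~+~+~
~~+~~+
~~~++~
~~~~~~
k=23  ~~~~~~
+~~~~+
+~+~+<
~~+~~+
~~~++~
~~~~~~
k=24  ~~~~~~
+~~~~^
+~+~++
~~+~~+
~~~++~
~~~~~~
k=25  ~~~~~~
+~~~<~
+~+~++
~~+~~+
~~~++~
~~~~~~
k=26  ~~~~^~
+~~~+~
+~+~++
~~+~~+
~~~++~
~~~~~~

1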